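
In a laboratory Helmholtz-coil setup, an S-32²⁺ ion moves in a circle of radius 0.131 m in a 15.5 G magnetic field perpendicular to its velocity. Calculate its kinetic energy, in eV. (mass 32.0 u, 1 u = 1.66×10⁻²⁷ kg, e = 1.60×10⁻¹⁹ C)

v = qBr/m = (2×1.60×10^-19)(1.55×10^-3)(0.131) / (5.31×10^-26) = 1220 m/s.
K = ½mv² = 0.5·(5.31×10^-26)·(1220)² = 3.97×10^-20 J = 0.248 eV.

K ≈ 0.248 eV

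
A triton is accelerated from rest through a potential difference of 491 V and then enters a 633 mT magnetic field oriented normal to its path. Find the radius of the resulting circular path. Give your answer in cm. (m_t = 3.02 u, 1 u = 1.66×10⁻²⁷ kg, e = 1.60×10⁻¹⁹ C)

r ≈ 0.876 cm

The kinetic energy gained is K = qV = (1×1.60×10^-19)(491) = 7.86×10^-17 J.
v = √(2K/m) = 1.77×10^5 m/s.
r = mv/(qB) = (5.01×10^-27)(1.77×10^5) / [(1×1.60×10^-19)(0.633)] = 8.76×10^-3 m.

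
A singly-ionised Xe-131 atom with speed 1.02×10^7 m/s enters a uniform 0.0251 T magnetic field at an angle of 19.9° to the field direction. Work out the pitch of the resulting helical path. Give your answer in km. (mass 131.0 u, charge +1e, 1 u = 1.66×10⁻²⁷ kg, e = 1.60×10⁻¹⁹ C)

The velocity component along B is v∥ = v cos19.9° = 9.59×10^6 m/s.
The cyclotron period T = 2πm/(qB) = 3.40×10^-4 s is set by m, q, B alone.
Pitch = v∥·T = (9.59×10^6)(3.40×10^-4) = 3260 m.

pitch ≈ 3.26 km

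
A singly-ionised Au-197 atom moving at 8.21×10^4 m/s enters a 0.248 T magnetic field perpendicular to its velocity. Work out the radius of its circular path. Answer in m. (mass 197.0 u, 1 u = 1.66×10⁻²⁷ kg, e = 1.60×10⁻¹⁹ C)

The magnetic force provides the centripetal force: qvB = mv²/r, so r = mv/(qB).
r = (3.27×10^-25 kg)(8.21×10^4 m/s) / [(1×1.60×10^-19 C)(0.248 T)] = 0.677 m.

r ≈ 0.677 m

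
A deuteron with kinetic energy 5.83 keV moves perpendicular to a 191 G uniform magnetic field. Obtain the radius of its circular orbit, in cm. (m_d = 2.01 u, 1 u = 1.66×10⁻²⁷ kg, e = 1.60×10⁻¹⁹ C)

r ≈ 81.6 cm

Convert the energy: K = 5.83 keV = 9.33×10^-16 J.
v = √(2K/m) = √(2·9.33×10^-16/3.34×10^-27) = 7.48×10^5 m/s.
r = mv/(qB) = (3.34×10^-27)(7.48×10^5) / [(1×1.60×10^-19)(0.0191)] = 0.816 m.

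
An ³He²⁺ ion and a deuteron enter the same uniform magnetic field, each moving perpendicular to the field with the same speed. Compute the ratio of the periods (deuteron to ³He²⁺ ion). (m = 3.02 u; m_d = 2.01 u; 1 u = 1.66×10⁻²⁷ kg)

T = 2πm/(qB) is independent of speed, so T₂/T₁ = (m₂/q₂)/(m₁/q₁).
T_{deuteron}/T_{³He²⁺ ion} = (3.34×10^-27/1e) / (5.01×10^-27/2e) = 1.33.

ratio ≈ 1.33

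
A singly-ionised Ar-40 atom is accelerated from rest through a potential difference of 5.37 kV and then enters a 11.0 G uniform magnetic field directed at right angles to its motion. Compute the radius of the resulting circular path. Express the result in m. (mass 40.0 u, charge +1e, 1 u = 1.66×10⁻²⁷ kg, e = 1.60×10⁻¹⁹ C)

The kinetic energy gained is K = qV = (1×1.60×10^-19)(5370) = 8.59×10^-16 J.
v = √(2K/m) = 1.61×10^5 m/s.
r = mv/(qB) = (6.64×10^-26)(1.61×10^5) / [(1×1.60×10^-19)(1.10×10^-3)] = 60.7 m.

r ≈ 60.7 m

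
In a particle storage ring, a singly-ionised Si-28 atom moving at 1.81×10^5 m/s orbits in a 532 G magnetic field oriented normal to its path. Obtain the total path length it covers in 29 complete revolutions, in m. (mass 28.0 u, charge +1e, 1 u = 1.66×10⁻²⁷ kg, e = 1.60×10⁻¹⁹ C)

L ≈ 180 m

r = mv/(qB) = 0.988 m, so one revolution covers 2πr = 6.21 m.
In 29 revolutions: L = 29·2πr = 180 m.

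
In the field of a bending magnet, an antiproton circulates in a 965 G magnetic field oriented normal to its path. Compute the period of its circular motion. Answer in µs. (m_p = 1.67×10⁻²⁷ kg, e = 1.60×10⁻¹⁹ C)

The cyclotron period is independent of speed: T = 2πm/(qB).
T = 2π(1.67×10^-27) / [(1×1.60×10^-19)(0.0965)] = 6.80×10^-7 s.

T ≈ 0.680 µs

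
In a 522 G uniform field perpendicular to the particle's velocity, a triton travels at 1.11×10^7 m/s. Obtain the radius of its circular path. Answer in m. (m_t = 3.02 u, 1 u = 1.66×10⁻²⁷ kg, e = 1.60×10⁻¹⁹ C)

r ≈ 6.66 m

The magnetic force provides the centripetal force: qvB = mv²/r, so r = mv/(qB).
r = (5.01×10^-27 kg)(1.11×10^7 m/s) / [(1×1.60×10^-19 C)(0.0522 T)] = 6.66 m.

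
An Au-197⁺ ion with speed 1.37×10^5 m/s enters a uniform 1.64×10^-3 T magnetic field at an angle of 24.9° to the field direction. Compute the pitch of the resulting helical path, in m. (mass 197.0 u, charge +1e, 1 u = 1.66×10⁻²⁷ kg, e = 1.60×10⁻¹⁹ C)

pitch ≈ 973 m

The velocity component along B is v∥ = v cos24.9° = 1.24×10^5 m/s.
The cyclotron period T = 2πm/(qB) = 7.83×10^-3 s is set by m, q, B alone.
Pitch = v∥·T = (1.24×10^5)(7.83×10^-3) = 973 m.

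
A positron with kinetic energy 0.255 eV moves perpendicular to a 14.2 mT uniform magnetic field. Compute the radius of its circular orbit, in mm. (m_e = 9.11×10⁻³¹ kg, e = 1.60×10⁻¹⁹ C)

Convert the energy: K = 0.255 eV = 4.08×10^-20 J.
v = √(2K/m) = √(2·4.08×10^-20/9.11×10^-31) = 2.99×10^5 m/s.
r = mv/(qB) = (9.11×10^-31)(2.99×10^5) / [(1×1.60×10^-19)(0.0142)] = 1.20×10^-4 m.

r ≈ 0.120 mm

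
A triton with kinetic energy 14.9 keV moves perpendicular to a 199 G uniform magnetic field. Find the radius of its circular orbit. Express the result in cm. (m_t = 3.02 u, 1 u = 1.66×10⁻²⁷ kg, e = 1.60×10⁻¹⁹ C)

r ≈ 154 cm

Convert the energy: K = 14.9 keV = 2.38×10^-15 J.
v = √(2K/m) = √(2·2.38×10^-15/5.01×10^-27) = 9.75×10^5 m/s.
r = mv/(qB) = (5.01×10^-27)(9.75×10^5) / [(1×1.60×10^-19)(0.0199)] = 1.54 m.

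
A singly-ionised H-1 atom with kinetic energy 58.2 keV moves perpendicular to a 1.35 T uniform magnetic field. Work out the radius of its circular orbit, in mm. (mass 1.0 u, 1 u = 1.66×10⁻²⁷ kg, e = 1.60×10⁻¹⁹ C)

r ≈ 25.7 mm

Convert the energy: K = 58.2 keV = 9.31×10^-15 J.
v = √(2K/m) = √(2·9.31×10^-15/1.66×10^-27) = 3.35×10^6 m/s.
r = mv/(qB) = (1.66×10^-27)(3.35×10^6) / [(1×1.60×10^-19)(1.35)] = 0.0257 m.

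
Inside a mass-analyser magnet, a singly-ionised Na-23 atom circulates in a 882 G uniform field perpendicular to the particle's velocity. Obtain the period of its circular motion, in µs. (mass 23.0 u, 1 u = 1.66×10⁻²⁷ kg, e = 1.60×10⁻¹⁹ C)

T ≈ 17.0 µs

The cyclotron period is independent of speed: T = 2πm/(qB).
T = 2π(3.82×10^-26) / [(1×1.60×10^-19)(0.0882)] = 1.70×10^-5 s.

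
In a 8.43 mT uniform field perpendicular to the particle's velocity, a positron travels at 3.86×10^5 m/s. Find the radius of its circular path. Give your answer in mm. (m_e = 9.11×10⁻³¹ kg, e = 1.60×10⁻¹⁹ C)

The magnetic force provides the centripetal force: qvB = mv²/r, so r = mv/(qB).
r = (9.11×10^-31 kg)(3.86×10^5 m/s) / [(1×1.60×10^-19 C)(8.43×10^-3 T)] = 2.61×10^-4 m.

r ≈ 0.261 mm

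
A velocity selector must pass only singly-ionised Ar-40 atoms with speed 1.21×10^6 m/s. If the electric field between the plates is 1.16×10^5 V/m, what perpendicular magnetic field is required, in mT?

qE = qvB ⇒ B = E/v = (1.16×10^5) / (1.21×10^6) = 0.0959 T.

B ≈ 95.9 mT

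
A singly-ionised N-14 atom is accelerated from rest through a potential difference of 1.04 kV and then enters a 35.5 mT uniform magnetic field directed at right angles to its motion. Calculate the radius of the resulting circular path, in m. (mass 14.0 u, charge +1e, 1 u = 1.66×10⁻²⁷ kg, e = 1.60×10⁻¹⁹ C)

The kinetic energy gained is K = qV = (1×1.60×10^-19)(1040) = 1.66×10^-16 J.
v = √(2K/m) = 1.20×10^5 m/s.
r = mv/(qB) = (2.32×10^-26)(1.20×10^5) / [(1×1.60×10^-19)(0.0355)] = 0.490 m.

r ≈ 0.490 m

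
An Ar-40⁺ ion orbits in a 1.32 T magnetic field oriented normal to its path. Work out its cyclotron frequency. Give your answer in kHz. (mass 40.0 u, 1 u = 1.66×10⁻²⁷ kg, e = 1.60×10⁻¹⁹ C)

f ≈ 506 kHz

f = qB/(2πm) = (1×1.60×10^-19)(1.32) / [2π(6.64×10^-26)] = 5.06×10^5 Hz.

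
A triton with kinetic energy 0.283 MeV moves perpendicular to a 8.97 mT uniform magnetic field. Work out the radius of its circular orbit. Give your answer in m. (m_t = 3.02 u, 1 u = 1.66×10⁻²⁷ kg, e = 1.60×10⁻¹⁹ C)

Convert the energy: K = 0.283 MeV = 4.53×10^-14 J.
v = √(2K/m) = √(2·4.53×10^-14/5.01×10^-27) = 4.25×10^6 m/s.
r = mv/(qB) = (5.01×10^-27)(4.25×10^6) / [(1×1.60×10^-19)(8.97×10^-3)] = 14.8 m.

r ≈ 14.8 m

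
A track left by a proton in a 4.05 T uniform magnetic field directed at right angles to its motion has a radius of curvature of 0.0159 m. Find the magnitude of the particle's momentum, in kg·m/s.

Since qvB = mv²/r, the momentum p = mv = qBr.
p = (1×1.60×10^-19)(4.05)(0.0159) = 1.03×10^-20 kg·m/s.

p ≈ 1.03×10^-20 kg·m/s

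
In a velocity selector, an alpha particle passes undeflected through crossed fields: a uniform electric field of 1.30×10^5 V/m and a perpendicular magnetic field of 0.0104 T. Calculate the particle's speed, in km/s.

v ≈ 12500 km/s

For zero net force, qE = qvB, so v = E/B.
v = (1.30×10^5) / (0.0104) = 1.25×10^7 m/s.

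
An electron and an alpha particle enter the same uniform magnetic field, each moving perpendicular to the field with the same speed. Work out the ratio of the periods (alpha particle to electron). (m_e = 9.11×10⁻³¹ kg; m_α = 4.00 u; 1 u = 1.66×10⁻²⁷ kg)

T = 2πm/(qB) is independent of speed, so T₂/T₁ = (m₂/q₂)/(m₁/q₁).
T_{alpha particle}/T_{electron} = (6.64×10^-27/2e) / (9.11×10^-31/1e) = 3640.

ratio ≈ 3640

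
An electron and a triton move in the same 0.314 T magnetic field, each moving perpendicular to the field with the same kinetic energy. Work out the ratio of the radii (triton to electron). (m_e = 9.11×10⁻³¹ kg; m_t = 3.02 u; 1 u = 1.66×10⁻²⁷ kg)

r = √(2mK)/(qB) ⇒ at equal K, r ∝ √m/q.
r_{triton}/r_{electron} = 74.2.

ratio ≈ 74.2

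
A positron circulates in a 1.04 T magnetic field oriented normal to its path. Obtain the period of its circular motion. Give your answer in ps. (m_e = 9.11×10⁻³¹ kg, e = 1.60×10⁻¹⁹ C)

The cyclotron period is independent of speed: T = 2πm/(qB).
T = 2π(9.11×10^-31) / [(1×1.60×10^-19)(1.04)] = 3.44×10^-11 s.

T ≈ 34.4 ps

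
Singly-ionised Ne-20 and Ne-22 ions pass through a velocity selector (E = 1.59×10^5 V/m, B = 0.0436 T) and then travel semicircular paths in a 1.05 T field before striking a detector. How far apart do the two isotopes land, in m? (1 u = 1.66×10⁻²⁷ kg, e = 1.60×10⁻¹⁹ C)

Both emerge at v = E/B₁ = 3.65×10^6 m/s.
r = mv/(qB₂), so r₁ = 0.7207 m and r₂ = 0.7927 m, giving Δr = 0.0721 m.
After a semicircle each ion lands a diameter 2r from the entry slit, so the separation is 2Δr = 0.144 m.

Δd ≈ 0.144 m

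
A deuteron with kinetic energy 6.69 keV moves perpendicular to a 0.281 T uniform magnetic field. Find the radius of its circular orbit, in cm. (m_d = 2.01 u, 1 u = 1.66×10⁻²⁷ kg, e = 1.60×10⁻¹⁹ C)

r ≈ 5.94 cm

Convert the energy: K = 6.69 keV = 1.07×10^-15 J.
v = √(2K/m) = √(2·1.07×10^-15/3.34×10^-27) = 8.01×10^5 m/s.
r = mv/(qB) = (3.34×10^-27)(8.01×10^5) / [(1×1.60×10^-19)(0.281)] = 0.0594 m.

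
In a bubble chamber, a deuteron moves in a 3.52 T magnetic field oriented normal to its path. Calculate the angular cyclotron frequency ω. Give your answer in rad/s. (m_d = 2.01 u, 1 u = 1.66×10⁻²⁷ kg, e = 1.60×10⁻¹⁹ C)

ω ≈ 1.69×10^8 rad/s

ω = qB/m = (1×1.60×10^-19)(3.52) / (3.34×10^-27) = 1.69×10^8 rad/s.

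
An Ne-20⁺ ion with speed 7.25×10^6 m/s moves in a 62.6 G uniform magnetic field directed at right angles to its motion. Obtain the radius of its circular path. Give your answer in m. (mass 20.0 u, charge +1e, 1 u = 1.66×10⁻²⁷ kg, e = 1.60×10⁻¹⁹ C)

The magnetic force provides the centripetal force: qvB = mv²/r, so r = mv/(qB).
r = (3.32×10^-26 kg)(7.25×10^6 m/s) / [(1×1.60×10^-19 C)(6.26×10^-3 T)] = 240 m.

r ≈ 240 m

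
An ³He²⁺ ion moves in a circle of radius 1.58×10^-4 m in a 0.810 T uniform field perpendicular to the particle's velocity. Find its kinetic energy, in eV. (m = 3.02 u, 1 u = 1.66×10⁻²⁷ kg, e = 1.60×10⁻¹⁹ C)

v = qBr/m = (2×1.60×10^-19)(0.810)(1.58×10^-4) / (5.01×10^-27) = 8170 m/s.
K = ½mv² = 0.5·(5.01×10^-27)·(8170)² = 1.67×10^-19 J = 1.05 eV.

K ≈ 1.05 eV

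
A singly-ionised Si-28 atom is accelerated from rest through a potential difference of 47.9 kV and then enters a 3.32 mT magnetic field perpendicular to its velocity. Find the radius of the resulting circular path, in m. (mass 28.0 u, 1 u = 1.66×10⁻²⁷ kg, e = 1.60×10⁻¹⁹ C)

The kinetic energy gained is K = qV = (1×1.60×10^-19)(4.79×10^4) = 7.66×10^-15 J.
v = √(2K/m) = 5.74×10^5 m/s.
r = mv/(qB) = (4.65×10^-26)(5.74×10^5) / [(1×1.60×10^-19)(3.32×10^-3)] = 50.2 m.

r ≈ 50.2 m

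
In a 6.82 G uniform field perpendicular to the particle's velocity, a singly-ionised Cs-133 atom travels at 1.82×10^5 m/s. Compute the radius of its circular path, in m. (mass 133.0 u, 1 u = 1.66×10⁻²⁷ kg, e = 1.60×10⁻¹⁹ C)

r ≈ 368 m

The magnetic force provides the centripetal force: qvB = mv²/r, so r = mv/(qB).
r = (2.21×10^-25 kg)(1.82×10^5 m/s) / [(1×1.60×10^-19 C)(6.82×10^-4 T)] = 368 m.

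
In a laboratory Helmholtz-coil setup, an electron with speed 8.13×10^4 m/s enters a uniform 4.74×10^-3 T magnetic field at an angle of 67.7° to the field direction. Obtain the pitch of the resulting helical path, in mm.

The velocity component along B is v∥ = v cos67.7° = 3.08×10^4 m/s.
The cyclotron period T = 2πm/(qB) = 7.55×10^-9 s is set by m, q, B alone.
Pitch = v∥·T = (3.08×10^4)(7.55×10^-9) = 2.33×10^-4 m.

pitch ≈ 0.233 mm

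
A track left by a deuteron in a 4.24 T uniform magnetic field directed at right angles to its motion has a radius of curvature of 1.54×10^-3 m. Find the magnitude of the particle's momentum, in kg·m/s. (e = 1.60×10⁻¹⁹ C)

p ≈ 1.04×10^-21 kg·m/s

Since qvB = mv²/r, the momentum p = mv = qBr.
p = (1×1.60×10^-19)(4.24)(1.54×10^-3) = 1.04×10^-21 kg·m/s.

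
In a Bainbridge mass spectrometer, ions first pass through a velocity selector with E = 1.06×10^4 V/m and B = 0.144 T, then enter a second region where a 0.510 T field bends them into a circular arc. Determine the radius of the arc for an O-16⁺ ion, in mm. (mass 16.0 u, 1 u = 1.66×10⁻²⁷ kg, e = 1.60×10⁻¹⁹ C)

r ≈ 24.0 mm

The selector passes v = E/B = 1.06×10^4/0.144 = 7.36×10^4 m/s.
In the deflection region, r = mv/(qB₂) = (2.66×10^-26)(7.36×10^4) / [(1×1.60×10^-19)(0.510)] = 0.0240 m.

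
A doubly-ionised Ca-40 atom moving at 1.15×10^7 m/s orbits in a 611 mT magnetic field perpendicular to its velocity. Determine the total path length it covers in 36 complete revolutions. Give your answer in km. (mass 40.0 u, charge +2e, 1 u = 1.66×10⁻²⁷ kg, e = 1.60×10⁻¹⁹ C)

L ≈ 0.883 km

r = mv/(qB) = 3.91 m, so one revolution covers 2πr = 24.5 m.
In 36 revolutions: L = 36·2πr = 883 m.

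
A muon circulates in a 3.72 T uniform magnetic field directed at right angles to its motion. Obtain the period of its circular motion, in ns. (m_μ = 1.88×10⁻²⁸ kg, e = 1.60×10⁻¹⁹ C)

T ≈ 1.98 ns

The cyclotron period is independent of speed: T = 2πm/(qB).
T = 2π(1.88×10^-28) / [(1×1.60×10^-19)(3.72)] = 1.98×10^-9 s.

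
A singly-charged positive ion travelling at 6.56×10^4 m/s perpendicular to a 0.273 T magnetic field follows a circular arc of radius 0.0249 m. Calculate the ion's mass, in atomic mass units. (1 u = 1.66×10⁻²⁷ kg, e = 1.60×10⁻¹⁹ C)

m ≈ 9.99 u

qvB = mv²/r ⇒ m = qBr/v.
m = (1×1.60×10^-19)(0.273)(0.0249) / (6.56×10^4) = 1.66×10^-26 kg = 9.99 u.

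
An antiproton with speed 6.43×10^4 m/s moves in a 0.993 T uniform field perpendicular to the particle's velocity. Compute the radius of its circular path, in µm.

r ≈ 676 µm

The magnetic force provides the centripetal force: qvB = mv²/r, so r = mv/(qB).
r = (1.67×10^-27 kg)(6.43×10^4 m/s) / [(1×1.60×10^-19 C)(0.993 T)] = 6.76×10^-4 m.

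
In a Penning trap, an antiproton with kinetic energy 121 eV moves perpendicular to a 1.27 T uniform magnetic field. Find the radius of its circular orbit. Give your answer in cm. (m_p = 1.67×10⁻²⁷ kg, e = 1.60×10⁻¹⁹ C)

Convert the energy: K = 121 eV = 1.94×10^-17 J.
v = √(2K/m) = √(2·1.94×10^-17/1.67×10^-27) = 1.52×10^5 m/s.
r = mv/(qB) = (1.67×10^-27)(1.52×10^5) / [(1×1.60×10^-19)(1.27)] = 1.25×10^-3 m.

r ≈ 0.125 cm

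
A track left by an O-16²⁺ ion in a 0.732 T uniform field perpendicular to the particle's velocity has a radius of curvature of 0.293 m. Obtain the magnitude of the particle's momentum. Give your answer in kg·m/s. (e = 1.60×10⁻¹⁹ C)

Since qvB = mv²/r, the momentum p = mv = qBr.
p = (2×1.60×10^-19)(0.732)(0.293) = 6.86×10^-20 kg·m/s.

p ≈ 6.86×10^-20 kg·m/s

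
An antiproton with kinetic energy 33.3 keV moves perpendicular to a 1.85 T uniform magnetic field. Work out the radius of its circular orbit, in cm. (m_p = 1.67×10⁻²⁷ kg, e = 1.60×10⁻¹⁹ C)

r ≈ 1.43 cm

Convert the energy: K = 33.3 keV = 5.33×10^-15 J.
v = √(2K/m) = √(2·5.33×10^-15/1.67×10^-27) = 2.53×10^6 m/s.
r = mv/(qB) = (1.67×10^-27)(2.53×10^6) / [(1×1.60×10^-19)(1.85)] = 0.0143 m.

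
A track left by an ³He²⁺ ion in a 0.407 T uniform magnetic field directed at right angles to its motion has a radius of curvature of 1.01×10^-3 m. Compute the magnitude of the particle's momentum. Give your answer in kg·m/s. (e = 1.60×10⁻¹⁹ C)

p ≈ 1.32×10^-22 kg·m/s

Since qvB = mv²/r, the momentum p = mv = qBr.
p = (2×1.60×10^-19)(0.407)(1.01×10^-3) = 1.32×10^-22 kg·m/s.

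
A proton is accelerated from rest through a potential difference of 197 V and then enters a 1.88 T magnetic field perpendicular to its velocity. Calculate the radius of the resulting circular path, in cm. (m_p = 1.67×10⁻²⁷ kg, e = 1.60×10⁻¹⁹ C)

r ≈ 0.108 cm

The kinetic energy gained is K = qV = (1×1.60×10^-19)(197) = 3.15×10^-17 J.
v = √(2K/m) = 1.94×10^5 m/s.
r = mv/(qB) = (1.67×10^-27)(1.94×10^5) / [(1×1.60×10^-19)(1.88)] = 1.08×10^-3 m.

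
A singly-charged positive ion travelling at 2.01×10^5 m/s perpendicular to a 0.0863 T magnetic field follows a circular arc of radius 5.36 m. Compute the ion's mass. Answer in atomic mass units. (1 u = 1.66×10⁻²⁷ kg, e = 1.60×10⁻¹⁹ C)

qvB = mv²/r ⇒ m = qBr/v.
m = (1×1.60×10^-19)(0.0863)(5.36) / (2.01×10^5) = 3.68×10^-25 kg = 222 u.

m ≈ 222 u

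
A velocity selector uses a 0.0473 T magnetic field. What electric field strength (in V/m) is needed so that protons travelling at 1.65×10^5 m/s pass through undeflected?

E ≈ 7800 V/m

qE = qvB ⇒ E = vB = (1.65×10^5)(0.0473) = 7800 V/m.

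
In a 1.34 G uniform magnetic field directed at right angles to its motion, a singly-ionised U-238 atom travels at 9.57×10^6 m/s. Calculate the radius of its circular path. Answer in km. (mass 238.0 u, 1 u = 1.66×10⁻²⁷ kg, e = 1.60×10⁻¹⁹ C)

The magnetic force provides the centripetal force: qvB = mv²/r, so r = mv/(qB).
r = (3.95×10^-25 kg)(9.57×10^6 m/s) / [(1×1.60×10^-19 C)(1.34×10^-4 T)] = 1.76×10^5 m.

r ≈ 176 km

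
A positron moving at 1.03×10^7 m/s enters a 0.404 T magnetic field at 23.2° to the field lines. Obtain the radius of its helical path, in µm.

r ≈ 57.2 µm

Only the perpendicular component v⊥ = v sin23.2° = 4.06×10^6 m/s is bent by the field.
r = m v⊥ /(qB) = (9.11×10^-31)(4.06×10^6) / [(1×1.60×10^-19)(0.404)] = 5.72×10^-5 m.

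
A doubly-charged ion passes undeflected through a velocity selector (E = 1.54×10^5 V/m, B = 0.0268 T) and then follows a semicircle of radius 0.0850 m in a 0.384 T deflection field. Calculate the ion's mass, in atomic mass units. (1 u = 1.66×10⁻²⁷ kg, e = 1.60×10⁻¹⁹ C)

v = E/B₁ = 5.75×10^6 m/s.
From r = mv/(qB₂), m = qB₂r/v = (2×1.60×10^-19)(0.384)(0.0850) / (5.75×10^6) = 1.82×10^-27 kg.
In atomic mass units: m = 1.82×10^-27 / 1.66×10^-27 = 1.09 u.

m ≈ 1.09 u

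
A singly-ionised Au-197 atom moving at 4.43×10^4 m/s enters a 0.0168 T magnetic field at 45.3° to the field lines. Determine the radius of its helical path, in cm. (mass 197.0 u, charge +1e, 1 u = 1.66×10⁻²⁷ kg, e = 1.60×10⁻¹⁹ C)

r ≈ 383 cm

Only the perpendicular component v⊥ = v sin45.3° = 3.15×10^4 m/s is bent by the field.
r = m v⊥ /(qB) = (3.27×10^-25)(3.15×10^4) / [(1×1.60×10^-19)(0.0168)] = 3.83 m.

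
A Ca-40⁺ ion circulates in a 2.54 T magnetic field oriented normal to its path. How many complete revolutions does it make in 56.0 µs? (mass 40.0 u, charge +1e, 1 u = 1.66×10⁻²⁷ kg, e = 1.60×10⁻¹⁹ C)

N = 54

T = 2πm/(qB) = 2π(6.64×10^-26) / [(1×1.60×10^-19)(2.54)] = 1.0266×10^-6 s.
N = t/T = 5.60×10^-5 / 1.0266×10^-6 ≈ 54.55, so 54 complete revolutions.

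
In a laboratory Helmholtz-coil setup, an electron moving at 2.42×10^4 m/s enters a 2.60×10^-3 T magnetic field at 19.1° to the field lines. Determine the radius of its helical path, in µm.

r ≈ 17.3 µm

Only the perpendicular component v⊥ = v sin19.1° = 7920 m/s is bent by the field.
r = m v⊥ /(qB) = (9.11×10^-31)(7920) / [(1×1.60×10^-19)(2.60×10^-3)] = 1.73×10^-5 m.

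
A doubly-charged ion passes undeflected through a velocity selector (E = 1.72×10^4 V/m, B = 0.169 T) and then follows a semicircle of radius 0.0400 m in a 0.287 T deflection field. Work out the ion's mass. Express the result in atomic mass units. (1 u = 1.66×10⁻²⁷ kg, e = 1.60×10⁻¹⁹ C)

m ≈ 21.7 u

v = E/B₁ = 1.02×10^5 m/s.
From r = mv/(qB₂), m = qB₂r/v = (2×1.60×10^-19)(0.287)(0.0400) / (1.02×10^5) = 3.61×10^-26 kg.
In atomic mass units: m = 3.61×10^-26 / 1.66×10^-27 = 21.7 u.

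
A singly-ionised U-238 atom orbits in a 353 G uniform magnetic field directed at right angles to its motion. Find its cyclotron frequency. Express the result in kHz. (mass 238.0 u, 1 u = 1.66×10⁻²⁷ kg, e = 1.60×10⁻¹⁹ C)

f ≈ 2.28 kHz

f = qB/(2πm) = (1×1.60×10^-19)(0.0353) / [2π(3.95×10^-25)] = 2280 Hz.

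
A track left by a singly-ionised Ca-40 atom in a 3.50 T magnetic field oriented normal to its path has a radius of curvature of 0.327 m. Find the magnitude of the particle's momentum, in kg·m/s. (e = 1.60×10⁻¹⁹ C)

Since qvB = mv²/r, the momentum p = mv = qBr.
p = (1×1.60×10^-19)(3.50)(0.327) = 1.83×10^-19 kg·m/s.

p ≈ 1.83×10^-19 kg·m/s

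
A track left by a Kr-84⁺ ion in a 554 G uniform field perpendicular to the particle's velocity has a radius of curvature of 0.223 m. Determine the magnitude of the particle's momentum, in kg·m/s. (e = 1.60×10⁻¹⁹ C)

p ≈ 1.98×10^-21 kg·m/s

Since qvB = mv²/r, the momentum p = mv = qBr.
p = (1×1.60×10^-19)(0.0554)(0.223) = 1.98×10^-21 kg·m/s.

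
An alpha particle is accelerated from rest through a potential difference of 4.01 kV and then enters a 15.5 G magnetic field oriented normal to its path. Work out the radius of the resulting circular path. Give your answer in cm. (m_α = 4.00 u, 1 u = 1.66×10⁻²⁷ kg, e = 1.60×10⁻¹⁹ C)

r ≈ 832 cm

The kinetic energy gained is K = qV = (2×1.60×10^-19)(4010) = 1.28×10^-15 J.
v = √(2K/m) = 6.22×10^5 m/s.
r = mv/(qB) = (6.64×10^-27)(6.22×10^5) / [(2×1.60×10^-19)(1.55×10^-3)] = 8.32 m.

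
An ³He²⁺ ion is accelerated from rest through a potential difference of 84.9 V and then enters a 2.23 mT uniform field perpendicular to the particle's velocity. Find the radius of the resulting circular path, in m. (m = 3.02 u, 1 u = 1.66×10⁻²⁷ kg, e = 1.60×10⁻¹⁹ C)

r ≈ 0.731 m

The kinetic energy gained is K = qV = (2×1.60×10^-19)(84.9) = 2.72×10^-17 J.
v = √(2K/m) = 1.04×10^5 m/s.
r = mv/(qB) = (5.01×10^-27)(1.04×10^5) / [(2×1.60×10^-19)(2.23×10^-3)] = 0.731 m.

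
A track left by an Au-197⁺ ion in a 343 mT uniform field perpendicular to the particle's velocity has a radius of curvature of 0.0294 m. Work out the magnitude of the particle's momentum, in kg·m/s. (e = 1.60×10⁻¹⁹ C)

p ≈ 1.61×10^-21 kg·m/s

Since qvB = mv²/r, the momentum p = mv = qBr.
p = (1×1.60×10^-19)(0.343)(0.0294) = 1.61×10^-21 kg·m/s.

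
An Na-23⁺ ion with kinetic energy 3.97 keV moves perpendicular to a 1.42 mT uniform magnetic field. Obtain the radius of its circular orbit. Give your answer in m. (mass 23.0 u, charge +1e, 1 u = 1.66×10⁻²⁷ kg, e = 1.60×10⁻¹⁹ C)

r ≈ 30.7 m

Convert the energy: K = 3.97 keV = 6.35×10^-16 J.
v = √(2K/m) = √(2·6.35×10^-16/3.82×10^-26) = 1.82×10^5 m/s.
r = mv/(qB) = (3.82×10^-26)(1.82×10^5) / [(1×1.60×10^-19)(1.42×10^-3)] = 30.7 m.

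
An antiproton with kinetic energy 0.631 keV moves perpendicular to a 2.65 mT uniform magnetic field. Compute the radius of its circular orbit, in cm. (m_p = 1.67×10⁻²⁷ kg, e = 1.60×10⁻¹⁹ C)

Convert the energy: K = 0.631 keV = 1.01×10^-16 J.
v = √(2K/m) = √(2·1.01×10^-16/1.67×10^-27) = 3.48×10^5 m/s.
r = mv/(qB) = (1.67×10^-27)(3.48×10^5) / [(1×1.60×10^-19)(2.65×10^-3)] = 1.37 m.

r ≈ 137 cm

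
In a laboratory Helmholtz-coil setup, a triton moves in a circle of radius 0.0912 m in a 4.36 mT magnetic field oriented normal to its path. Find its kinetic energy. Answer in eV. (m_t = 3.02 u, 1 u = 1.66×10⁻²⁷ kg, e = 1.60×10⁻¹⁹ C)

K ≈ 2.52 eV

v = qBr/m = (1×1.60×10^-19)(4.36×10^-3)(0.0912) / (5.01×10^-27) = 1.27×10^4 m/s.
K = ½mv² = 0.5·(5.01×10^-27)·(1.27×10^4)² = 4.04×10^-19 J = 2.52 eV.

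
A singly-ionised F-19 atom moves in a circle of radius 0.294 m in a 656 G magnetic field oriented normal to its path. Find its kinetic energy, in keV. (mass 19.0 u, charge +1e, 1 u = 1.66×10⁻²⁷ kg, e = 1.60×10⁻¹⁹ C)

K ≈ 0.943 keV

v = qBr/m = (1×1.60×10^-19)(0.0656)(0.294) / (3.15×10^-26) = 9.78×10^4 m/s.
K = ½mv² = 0.5·(3.15×10^-26)·(9.78×10^4)² = 1.51×10^-16 J = 0.943 keV.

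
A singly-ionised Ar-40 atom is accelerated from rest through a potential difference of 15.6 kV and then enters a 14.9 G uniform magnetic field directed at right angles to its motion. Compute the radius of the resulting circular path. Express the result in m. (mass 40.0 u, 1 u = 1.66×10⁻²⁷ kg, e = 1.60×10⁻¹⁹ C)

The kinetic energy gained is K = qV = (1×1.60×10^-19)(1.56×10^4) = 2.50×10^-15 J.
v = √(2K/m) = 2.74×10^5 m/s.
r = mv/(qB) = (6.64×10^-26)(2.74×10^5) / [(1×1.60×10^-19)(1.49×10^-3)] = 76.4 m.

r ≈ 76.4 m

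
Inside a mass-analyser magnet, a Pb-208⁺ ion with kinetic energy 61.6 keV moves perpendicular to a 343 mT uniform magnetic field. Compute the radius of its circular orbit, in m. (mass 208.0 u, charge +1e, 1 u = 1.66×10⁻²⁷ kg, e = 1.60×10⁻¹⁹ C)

Convert the energy: K = 61.6 keV = 9.86×10^-15 J.
v = √(2K/m) = √(2·9.86×10^-15/3.45×10^-25) = 2.39×10^5 m/s.
r = mv/(qB) = (3.45×10^-25)(2.39×10^5) / [(1×1.60×10^-19)(0.343)] = 1.50 m.

r ≈ 1.50 m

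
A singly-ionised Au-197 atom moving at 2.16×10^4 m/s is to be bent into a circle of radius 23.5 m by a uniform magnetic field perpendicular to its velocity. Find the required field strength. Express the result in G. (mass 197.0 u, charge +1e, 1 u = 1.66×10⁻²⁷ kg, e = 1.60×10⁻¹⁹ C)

B ≈ 18.8 G

qvB = mv²/r gives B = mv/(qr).
B = (3.27×10^-25)(2.16×10^4) / [(1×1.60×10^-19)(23.5)] = 1.88×10^-3 T.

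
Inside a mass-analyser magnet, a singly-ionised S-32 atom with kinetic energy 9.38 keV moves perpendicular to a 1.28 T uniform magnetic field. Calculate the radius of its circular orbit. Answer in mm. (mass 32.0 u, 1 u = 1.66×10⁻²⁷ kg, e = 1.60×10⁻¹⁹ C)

r ≈ 61.7 mm

Convert the energy: K = 9.38 keV = 1.50×10^-15 J.
v = √(2K/m) = √(2·1.50×10^-15/5.31×10^-26) = 2.38×10^5 m/s.
r = mv/(qB) = (5.31×10^-26)(2.38×10^5) / [(1×1.60×10^-19)(1.28)] = 0.0617 m.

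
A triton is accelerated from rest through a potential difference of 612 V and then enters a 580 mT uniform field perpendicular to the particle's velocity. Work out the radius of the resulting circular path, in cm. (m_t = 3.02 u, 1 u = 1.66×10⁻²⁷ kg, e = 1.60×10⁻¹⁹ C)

The kinetic energy gained is K = qV = (1×1.60×10^-19)(612) = 9.79×10^-17 J.
v = √(2K/m) = 1.98×10^5 m/s.
r = mv/(qB) = (5.01×10^-27)(1.98×10^5) / [(1×1.60×10^-19)(0.580)] = 0.0107 m.

r ≈ 1.07 cm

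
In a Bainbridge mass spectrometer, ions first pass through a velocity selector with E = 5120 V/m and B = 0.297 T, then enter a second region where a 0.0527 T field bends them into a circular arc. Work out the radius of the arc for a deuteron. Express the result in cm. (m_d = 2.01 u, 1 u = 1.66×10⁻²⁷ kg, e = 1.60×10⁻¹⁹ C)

The selector passes v = E/B = 5120/0.297 = 1.72×10^4 m/s.
In the deflection region, r = mv/(qB₂) = (3.34×10^-27)(1.72×10^4) / [(1×1.60×10^-19)(0.0527)] = 6.82×10^-3 m.

r ≈ 0.682 cm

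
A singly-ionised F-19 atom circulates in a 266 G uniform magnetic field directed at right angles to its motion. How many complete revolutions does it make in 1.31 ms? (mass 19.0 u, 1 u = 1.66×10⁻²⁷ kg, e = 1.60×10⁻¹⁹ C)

T = 2πm/(qB) = 2π(3.154×10^-26) / [(1×1.60×10^-19)(0.0266)] = 4.6563×10^-5 s.
N = t/T = 1.31×10^-3 / 4.6563×10^-5 ≈ 28.13, so 28 complete revolutions.

N = 28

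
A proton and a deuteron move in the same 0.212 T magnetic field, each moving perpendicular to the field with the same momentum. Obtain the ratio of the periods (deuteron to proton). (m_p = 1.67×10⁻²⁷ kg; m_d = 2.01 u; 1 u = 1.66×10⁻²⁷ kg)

T = 2πm/(qB) is independent of speed, so T₂/T₁ = (m₂/q₂)/(m₁/q₁).
T_{deuteron}/T_{proton} = (3.34×10^-27/1e) / (1.67×10^-27/1e) = 2.00.

ratio ≈ 2.00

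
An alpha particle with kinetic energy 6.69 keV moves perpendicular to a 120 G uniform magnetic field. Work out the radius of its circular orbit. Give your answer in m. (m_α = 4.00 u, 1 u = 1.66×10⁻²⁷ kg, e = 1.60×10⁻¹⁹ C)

r ≈ 0.982 m

Convert the energy: K = 6.69 keV = 1.07×10^-15 J.
v = √(2K/m) = √(2·1.07×10^-15/6.64×10^-27) = 5.68×10^5 m/s.
r = mv/(qB) = (6.64×10^-27)(5.68×10^5) / [(2×1.60×10^-19)(0.0120)] = 0.982 m.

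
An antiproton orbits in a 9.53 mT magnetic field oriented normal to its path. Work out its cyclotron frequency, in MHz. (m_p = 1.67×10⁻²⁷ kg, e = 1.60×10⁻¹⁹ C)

f ≈ 0.145 MHz

f = qB/(2πm) = (1×1.60×10^-19)(9.53×10^-3) / [2π(1.67×10^-27)] = 1.45×10^5 Hz.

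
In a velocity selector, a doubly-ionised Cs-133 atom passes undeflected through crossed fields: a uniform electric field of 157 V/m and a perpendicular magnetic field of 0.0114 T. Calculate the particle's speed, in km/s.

v ≈ 13.8 km/s

For zero net force, qE = qvB, so v = E/B.
v = (157) / (0.0114) = 1.38×10^4 m/s.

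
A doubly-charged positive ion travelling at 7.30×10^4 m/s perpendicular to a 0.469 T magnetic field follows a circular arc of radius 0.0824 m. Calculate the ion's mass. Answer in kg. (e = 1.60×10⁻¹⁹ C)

qvB = mv²/r ⇒ m = qBr/v.
m = (2×1.60×10^-19)(0.469)(0.0824) / (7.30×10^4) = 1.69×10^-25 kg.

m ≈ 1.69×10^-25 kg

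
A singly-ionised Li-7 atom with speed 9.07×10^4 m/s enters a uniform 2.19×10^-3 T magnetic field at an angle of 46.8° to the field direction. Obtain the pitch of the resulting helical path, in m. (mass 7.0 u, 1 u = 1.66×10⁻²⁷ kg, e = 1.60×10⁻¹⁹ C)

The velocity component along B is v∥ = v cos46.8° = 6.21×10^4 m/s.
The cyclotron period T = 2πm/(qB) = 2.08×10^-4 s is set by m, q, B alone.
Pitch = v∥·T = (6.21×10^4)(2.08×10^-4) = 12.9 m.

pitch ≈ 12.9 m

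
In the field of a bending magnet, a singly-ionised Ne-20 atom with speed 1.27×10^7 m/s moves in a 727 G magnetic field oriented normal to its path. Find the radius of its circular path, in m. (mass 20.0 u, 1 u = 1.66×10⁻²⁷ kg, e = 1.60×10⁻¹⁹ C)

r ≈ 36.2 m

The magnetic force provides the centripetal force: qvB = mv²/r, so r = mv/(qB).
r = (3.32×10^-26 kg)(1.27×10^7 m/s) / [(1×1.60×10^-19 C)(0.0727 T)] = 36.2 m.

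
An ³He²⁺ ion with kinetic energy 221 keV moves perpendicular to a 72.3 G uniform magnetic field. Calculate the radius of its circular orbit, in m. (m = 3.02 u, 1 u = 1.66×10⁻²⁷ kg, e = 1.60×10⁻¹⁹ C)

Convert the energy: K = 221 keV = 3.54×10^-14 J.
v = √(2K/m) = √(2·3.54×10^-14/5.01×10^-27) = 3.76×10^6 m/s.
r = mv/(qB) = (5.01×10^-27)(3.76×10^6) / [(2×1.60×10^-19)(7.23×10^-3)] = 8.14 m.

r ≈ 8.14 m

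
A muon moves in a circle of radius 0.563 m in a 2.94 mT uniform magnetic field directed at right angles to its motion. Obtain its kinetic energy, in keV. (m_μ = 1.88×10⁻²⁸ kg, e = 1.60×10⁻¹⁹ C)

v = qBr/m = (1×1.60×10^-19)(2.94×10^-3)(0.563) / (1.88×10^-28) = 1.41×10^6 m/s.
K = ½mv² = 0.5·(1.88×10^-28)·(1.41×10^6)² = 1.87×10^-16 J = 1.17 keV.

K ≈ 1.17 keV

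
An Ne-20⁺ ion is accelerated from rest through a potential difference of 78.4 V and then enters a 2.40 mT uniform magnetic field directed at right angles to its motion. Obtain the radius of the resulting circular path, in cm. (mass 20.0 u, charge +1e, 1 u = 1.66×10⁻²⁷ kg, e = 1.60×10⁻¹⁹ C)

r ≈ 238 cm

The kinetic energy gained is K = qV = (1×1.60×10^-19)(78.4) = 1.25×10^-17 J.
v = √(2K/m) = 2.75×10^4 m/s.
r = mv/(qB) = (3.32×10^-26)(2.75×10^4) / [(1×1.60×10^-19)(2.40×10^-3)] = 2.38 m.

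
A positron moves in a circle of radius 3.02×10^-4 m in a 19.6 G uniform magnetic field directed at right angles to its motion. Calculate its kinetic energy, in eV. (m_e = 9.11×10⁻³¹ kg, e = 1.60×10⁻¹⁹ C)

v = qBr/m = (1×1.60×10^-19)(1.96×10^-3)(3.02×10^-4) / (9.11×10^-31) = 1.04×10^5 m/s.
K = ½mv² = 0.5·(9.11×10^-31)·(1.04×10^5)² = 4.92×10^-21 J = 0.0308 eV.

K ≈ 0.0308 eV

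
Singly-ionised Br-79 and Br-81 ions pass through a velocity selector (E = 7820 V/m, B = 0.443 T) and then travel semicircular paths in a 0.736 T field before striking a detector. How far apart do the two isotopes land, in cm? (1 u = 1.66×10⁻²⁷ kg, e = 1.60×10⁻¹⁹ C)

Δd ≈ 0.0995 cm

Both emerge at v = E/B₁ = 1.77×10^4 m/s.
r = mv/(qB₂), so r₁ = 0.019658 m and r₂ = 0.020156 m, giving Δr = 4.98×10^-4 m.
After a semicircle each ion lands a diameter 2r from the entry slit, so the separation is 2Δr = 9.95×10^-4 m.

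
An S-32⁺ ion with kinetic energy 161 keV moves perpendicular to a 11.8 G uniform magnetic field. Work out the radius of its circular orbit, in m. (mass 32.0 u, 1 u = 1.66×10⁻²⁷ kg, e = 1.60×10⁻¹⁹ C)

Convert the energy: K = 161 keV = 2.58×10^-14 J.
v = √(2K/m) = √(2·2.58×10^-14/5.31×10^-26) = 9.85×10^5 m/s.
r = mv/(qB) = (5.31×10^-26)(9.85×10^5) / [(1×1.60×10^-19)(1.18×10^-3)] = 277 m.

r ≈ 277 m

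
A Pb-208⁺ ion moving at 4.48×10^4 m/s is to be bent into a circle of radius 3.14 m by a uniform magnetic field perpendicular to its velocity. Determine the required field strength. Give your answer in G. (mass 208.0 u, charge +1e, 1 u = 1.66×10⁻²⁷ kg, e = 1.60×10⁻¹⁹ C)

qvB = mv²/r gives B = mv/(qr).
B = (3.45×10^-25)(4.48×10^4) / [(1×1.60×10^-19)(3.14)] = 0.0308 T.

B ≈ 308 G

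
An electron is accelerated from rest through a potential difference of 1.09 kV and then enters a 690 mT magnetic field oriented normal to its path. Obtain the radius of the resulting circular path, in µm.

The kinetic energy gained is K = qV = (1×1.60×10^-19)(1090) = 1.74×10^-16 J.
v = √(2K/m) = 1.96×10^7 m/s.
r = mv/(qB) = (9.11×10^-31)(1.96×10^7) / [(1×1.60×10^-19)(0.690)] = 1.61×10^-4 m.

r ≈ 161 µm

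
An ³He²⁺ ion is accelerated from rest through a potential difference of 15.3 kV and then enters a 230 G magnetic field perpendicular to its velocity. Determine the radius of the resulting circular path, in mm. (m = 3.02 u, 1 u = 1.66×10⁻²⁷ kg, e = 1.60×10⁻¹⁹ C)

r ≈ 952 mm

The kinetic energy gained is K = qV = (2×1.60×10^-19)(1.53×10^4) = 4.90×10^-15 J.
v = √(2K/m) = 1.40×10^6 m/s.
r = mv/(qB) = (5.01×10^-27)(1.40×10^6) / [(2×1.60×10^-19)(0.0230)] = 0.952 m.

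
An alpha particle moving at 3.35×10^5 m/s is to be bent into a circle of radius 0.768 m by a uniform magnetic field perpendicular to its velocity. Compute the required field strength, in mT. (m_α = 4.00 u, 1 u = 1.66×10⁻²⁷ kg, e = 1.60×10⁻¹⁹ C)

B ≈ 9.05 mT

qvB = mv²/r gives B = mv/(qr).
B = (6.64×10^-27)(3.35×10^5) / [(2×1.60×10^-19)(0.768)] = 9.05×10^-3 T.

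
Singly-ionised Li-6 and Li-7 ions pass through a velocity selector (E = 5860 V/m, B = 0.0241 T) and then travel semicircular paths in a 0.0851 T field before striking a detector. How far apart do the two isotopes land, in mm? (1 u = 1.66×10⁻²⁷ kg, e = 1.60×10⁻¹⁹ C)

Both emerge at v = E/B₁ = 2.43×10^5 m/s.
r = mv/(qB₂), so r₁ = 0.1779 m and r₂ = 0.2075 m, giving Δr = 0.0296 m.
After a semicircle each ion lands a diameter 2r from the entry slit, so the separation is 2Δr = 0.0593 m.

Δd ≈ 59.3 mm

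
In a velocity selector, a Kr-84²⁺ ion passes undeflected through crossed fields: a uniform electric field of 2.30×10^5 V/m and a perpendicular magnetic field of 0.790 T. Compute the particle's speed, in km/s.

For zero net force, qE = qvB, so v = E/B.
v = (2.30×10^5) / (0.790) = 2.91×10^5 m/s.

v ≈ 291 km/s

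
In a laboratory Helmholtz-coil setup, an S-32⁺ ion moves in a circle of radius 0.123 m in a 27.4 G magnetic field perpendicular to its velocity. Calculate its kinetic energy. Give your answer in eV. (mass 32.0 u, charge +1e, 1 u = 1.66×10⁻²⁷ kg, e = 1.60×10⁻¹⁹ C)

v = qBr/m = (1×1.60×10^-19)(2.74×10^-3)(0.123) / (5.31×10^-26) = 1020 m/s.
K = ½mv² = 0.5·(5.31×10^-26)·(1020)² = 2.74×10^-20 J = 0.171 eV.

K ≈ 0.171 eV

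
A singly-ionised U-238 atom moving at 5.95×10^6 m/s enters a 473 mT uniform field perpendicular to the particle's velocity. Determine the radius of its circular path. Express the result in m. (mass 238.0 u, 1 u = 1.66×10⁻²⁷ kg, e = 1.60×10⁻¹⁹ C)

r ≈ 31.1 m

The magnetic force provides the centripetal force: qvB = mv²/r, so r = mv/(qB).
r = (3.95×10^-25 kg)(5.95×10^6 m/s) / [(1×1.60×10^-19 C)(0.473 T)] = 31.1 m.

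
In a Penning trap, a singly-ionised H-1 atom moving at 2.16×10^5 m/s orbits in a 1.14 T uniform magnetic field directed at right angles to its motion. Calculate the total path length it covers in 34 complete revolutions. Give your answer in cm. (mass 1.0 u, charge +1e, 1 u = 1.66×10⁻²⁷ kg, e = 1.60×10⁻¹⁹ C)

L ≈ 42.0 cm

r = mv/(qB) = 1.97×10^-3 m, so one revolution covers 2πr = 0.0124 m.
In 34 revolutions: L = 34·2πr = 0.420 m.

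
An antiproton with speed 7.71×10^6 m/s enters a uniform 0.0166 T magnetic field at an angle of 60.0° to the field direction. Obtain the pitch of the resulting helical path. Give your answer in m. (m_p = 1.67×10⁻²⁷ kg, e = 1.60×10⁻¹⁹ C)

pitch ≈ 15.2 m

The velocity component along B is v∥ = v cos60.0° = 3.86×10^6 m/s.
The cyclotron period T = 2πm/(qB) = 3.95×10^-6 s is set by m, q, B alone.
Pitch = v∥·T = (3.86×10^6)(3.95×10^-6) = 15.2 m.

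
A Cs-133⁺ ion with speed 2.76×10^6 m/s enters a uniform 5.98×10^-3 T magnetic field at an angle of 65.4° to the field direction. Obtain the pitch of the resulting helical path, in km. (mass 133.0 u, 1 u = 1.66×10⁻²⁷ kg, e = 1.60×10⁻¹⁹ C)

The velocity component along B is v∥ = v cos65.4° = 1.15×10^6 m/s.
The cyclotron period T = 2πm/(qB) = 1.45×10^-3 s is set by m, q, B alone.
Pitch = v∥·T = (1.15×10^6)(1.45×10^-3) = 1670 m.

pitch ≈ 1.67 km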